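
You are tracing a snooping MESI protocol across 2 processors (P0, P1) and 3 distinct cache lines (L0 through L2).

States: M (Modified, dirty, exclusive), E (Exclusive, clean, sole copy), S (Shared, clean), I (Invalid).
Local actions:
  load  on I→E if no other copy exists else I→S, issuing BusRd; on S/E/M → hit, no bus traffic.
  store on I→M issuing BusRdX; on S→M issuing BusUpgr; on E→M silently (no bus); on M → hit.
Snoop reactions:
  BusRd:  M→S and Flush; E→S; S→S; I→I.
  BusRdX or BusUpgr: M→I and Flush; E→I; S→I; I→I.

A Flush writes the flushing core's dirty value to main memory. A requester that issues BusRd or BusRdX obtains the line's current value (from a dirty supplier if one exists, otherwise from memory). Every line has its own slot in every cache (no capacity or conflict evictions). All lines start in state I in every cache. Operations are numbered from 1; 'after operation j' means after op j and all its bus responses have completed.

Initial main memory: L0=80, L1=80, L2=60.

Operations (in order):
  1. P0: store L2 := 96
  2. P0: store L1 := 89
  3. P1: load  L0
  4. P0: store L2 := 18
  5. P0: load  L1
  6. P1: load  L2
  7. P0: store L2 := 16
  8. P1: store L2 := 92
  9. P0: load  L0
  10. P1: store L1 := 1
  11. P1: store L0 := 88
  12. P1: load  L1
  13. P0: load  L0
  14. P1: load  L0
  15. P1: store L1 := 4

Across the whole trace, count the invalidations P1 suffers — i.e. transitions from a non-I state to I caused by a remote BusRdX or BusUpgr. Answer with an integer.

invalidations = 1

1. P0: store L2 := 96  bus=[BusRdX]  L2: P0=M P1=I  mem[L2]=60
2. P0: store L1 := 89  bus=[BusRdX]  L1: P0=M P1=I  mem[L1]=80
3. P1: load  L0  bus=[BusRd]  L0: P0=I P1=E  mem[L0]=80
4. P0: store L2 := 18  bus=[-]  L2: P0=M P1=I  mem[L2]=60
5. P0: load  L1  bus=[-]  L1: P0=M P1=I  mem[L1]=80
6. P1: load  L2  bus=[BusRd,Flush]  L2: P0=S P1=S  mem[L2]=18
7. P0: store L2 := 16  bus=[BusUpgr]  L2: P0=M P1=I  mem[L2]=18
8. P1: store L2 := 92  bus=[BusRdX,Flush]  L2: P0=I P1=M  mem[L2]=16
9. P0: load  L0  bus=[BusRd]  L0: P0=S P1=S  mem[L0]=80
10. P1: store L1 := 1  bus=[BusRdX,Flush]  L1: P0=I P1=M  mem[L1]=89
11. P1: store L0 := 88  bus=[BusUpgr]  L0: P0=I P1=M  mem[L0]=80
12. P1: load  L1  bus=[-]  L1: P0=I P1=M  mem[L1]=89
13. P0: load  L0  bus=[BusRd,Flush]  L0: P0=S P1=S  mem[L0]=88
14. P1: load  L0  bus=[-]  L0: P0=S P1=S  mem[L0]=88
15. P1: store L1 := 4  bus=[-]  L1: P0=I P1=M  mem[L1]=89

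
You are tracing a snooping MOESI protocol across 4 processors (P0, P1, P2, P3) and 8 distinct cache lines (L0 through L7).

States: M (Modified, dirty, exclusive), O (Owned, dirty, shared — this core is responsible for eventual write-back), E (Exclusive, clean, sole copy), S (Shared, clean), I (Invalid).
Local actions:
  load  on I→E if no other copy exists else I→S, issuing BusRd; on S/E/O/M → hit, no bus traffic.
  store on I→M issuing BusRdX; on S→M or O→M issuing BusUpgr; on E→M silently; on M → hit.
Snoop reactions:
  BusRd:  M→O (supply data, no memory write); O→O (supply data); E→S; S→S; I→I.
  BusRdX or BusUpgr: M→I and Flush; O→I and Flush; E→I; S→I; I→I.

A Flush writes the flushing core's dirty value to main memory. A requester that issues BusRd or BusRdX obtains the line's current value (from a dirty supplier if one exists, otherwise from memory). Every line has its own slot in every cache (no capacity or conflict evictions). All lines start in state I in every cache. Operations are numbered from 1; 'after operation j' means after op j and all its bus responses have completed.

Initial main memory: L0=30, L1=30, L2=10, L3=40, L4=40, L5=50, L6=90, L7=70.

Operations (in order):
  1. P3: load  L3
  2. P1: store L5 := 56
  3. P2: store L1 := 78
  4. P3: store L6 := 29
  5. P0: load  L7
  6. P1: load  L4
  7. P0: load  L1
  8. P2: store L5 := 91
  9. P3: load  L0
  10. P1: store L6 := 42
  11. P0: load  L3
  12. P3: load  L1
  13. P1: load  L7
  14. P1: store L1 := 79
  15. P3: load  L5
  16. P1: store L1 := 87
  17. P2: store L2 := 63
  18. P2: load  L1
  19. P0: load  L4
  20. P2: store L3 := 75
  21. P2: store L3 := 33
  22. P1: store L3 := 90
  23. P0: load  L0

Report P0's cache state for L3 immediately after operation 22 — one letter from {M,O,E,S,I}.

state = I

[1] P3: load  L3 | P0:I, P1:I, P2:I, P3:E(40) | bus: BusRd
[2] P1: store L5 := 56 | P0:I, P1:M(56), P2:I, P3:I | bus: BusRdX
[3] P2: store L1 := 78 | P0:I, P1:I, P2:M(78), P3:I | bus: BusRdX
[4] P3: store L6 := 29 | P0:I, P1:I, P2:I, P3:M(29) | bus: BusRdX
[5] P0: load  L7 | P0:E(70), P1:I, P2:I, P3:I | bus: BusRd
[6] P1: load  L4 | P0:I, P1:E(40), P2:I, P3:I | bus: BusRd
[7] P0: load  L1 | P0:S(78), P1:I, P2:O(78), P3:I | bus: BusRd
[8] P2: store L5 := 91 | P0:I, P1:I, P2:M(91), P3:I | bus: BusRdX,Flush
[9] P3: load  L0 | P0:I, P1:I, P2:I, P3:E(30) | bus: BusRd
[10] P1: store L6 := 42 | P0:I, P1:M(42), P2:I, P3:I | bus: BusRdX,Flush
[11] P0: load  L3 | P0:S(40), P1:I, P2:I, P3:S(40) | bus: BusRd
[12] P3: load  L1 | P0:S(78), P1:I, P2:O(78), P3:S(78) | bus: BusRd
[13] P1: load  L7 | P0:S(70), P1:S(70), P2:I, P3:I | bus: BusRd
[14] P1: store L1 := 79 | P0:I, P1:M(79), P2:I, P3:I | bus: BusRdX,Flush
[15] P3: load  L5 | P0:I, P1:I, P2:O(91), P3:S(91) | bus: BusRd
[16] P1: store L1 := 87 | P0:I, P1:M(87), P2:I, P3:I | bus: none
[17] P2: store L2 := 63 | P0:I, P1:I, P2:M(63), P3:I | bus: BusRdX
[18] P2: load  L1 | P0:I, P1:O(87), P2:S(87), P3:I | bus: BusRd
[19] P0: load  L4 | P0:S(40), P1:S(40), P2:I, P3:I | bus: BusRd
[20] P2: store L3 := 75 | P0:I, P1:I, P2:M(75), P3:I | bus: BusRdX
[21] P2: store L3 := 33 | P0:I, P1:I, P2:M(33), P3:I | bus: none
[22] P1: store L3 := 90 | P0:I, P1:M(90), P2:I, P3:I | bus: BusRdX,Flush
[23] P0: load  L0 | P0:S(30), P1:I, P2:I, P3:S(30) | bus: BusRd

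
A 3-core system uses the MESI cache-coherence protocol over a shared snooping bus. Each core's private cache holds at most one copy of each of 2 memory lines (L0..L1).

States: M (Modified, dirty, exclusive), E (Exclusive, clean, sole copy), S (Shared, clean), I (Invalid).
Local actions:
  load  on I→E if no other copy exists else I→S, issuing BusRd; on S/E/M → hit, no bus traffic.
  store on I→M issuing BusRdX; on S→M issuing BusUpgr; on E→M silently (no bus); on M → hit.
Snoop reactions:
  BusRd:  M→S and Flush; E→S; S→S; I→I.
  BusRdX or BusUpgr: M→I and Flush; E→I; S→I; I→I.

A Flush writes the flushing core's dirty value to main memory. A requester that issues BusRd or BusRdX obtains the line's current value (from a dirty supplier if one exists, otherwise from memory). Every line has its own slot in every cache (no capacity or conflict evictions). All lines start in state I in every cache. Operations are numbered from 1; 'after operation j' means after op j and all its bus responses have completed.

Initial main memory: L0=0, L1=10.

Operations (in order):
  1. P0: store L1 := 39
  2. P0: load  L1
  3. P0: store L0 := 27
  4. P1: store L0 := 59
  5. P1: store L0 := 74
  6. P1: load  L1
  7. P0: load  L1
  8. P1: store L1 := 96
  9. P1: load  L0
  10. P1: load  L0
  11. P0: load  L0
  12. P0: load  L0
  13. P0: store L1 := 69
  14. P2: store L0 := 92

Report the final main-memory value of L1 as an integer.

  op1 P0: store L1 := 39 → M/I/I on L1; bus BusRdX; mem=10
  op2 P0: load  L1 → M/I/I on L1; bus (none); mem=10
  op3 P0: store L0 := 27 → M/I/I on L0; bus BusRdX; mem=0
  op4 P1: store L0 := 59 → I/M/I on L0; bus BusRdX Flush; mem=27
  op5 P1: store L0 := 74 → I/M/I on L0; bus (none); mem=27
  op6 P1: load  L1 → S/S/I on L1; bus BusRd Flush; mem=39
  op7 P0: load  L1 → S/S/I on L1; bus (none); mem=39
  op8 P1: store L1 := 96 → I/M/I on L1; bus BusUpgr; mem=39
  op9 P1: load  L0 → I/M/I on L0; bus (none); mem=27
  op10 P1: load  L0 → I/M/I on L0; bus (none); mem=27
  op11 P0: load  L0 → S/S/I on L0; bus BusRd Flush; mem=74
  op12 P0: load  L0 → S/S/I on L0; bus (none); mem=74
  op13 P0: store L1 := 69 → M/I/I on L1; bus BusRdX Flush; mem=96
  op14 P2: store L0 := 92 → I/I/M on L0; bus BusRdX; mem=74

memory[L1] = 96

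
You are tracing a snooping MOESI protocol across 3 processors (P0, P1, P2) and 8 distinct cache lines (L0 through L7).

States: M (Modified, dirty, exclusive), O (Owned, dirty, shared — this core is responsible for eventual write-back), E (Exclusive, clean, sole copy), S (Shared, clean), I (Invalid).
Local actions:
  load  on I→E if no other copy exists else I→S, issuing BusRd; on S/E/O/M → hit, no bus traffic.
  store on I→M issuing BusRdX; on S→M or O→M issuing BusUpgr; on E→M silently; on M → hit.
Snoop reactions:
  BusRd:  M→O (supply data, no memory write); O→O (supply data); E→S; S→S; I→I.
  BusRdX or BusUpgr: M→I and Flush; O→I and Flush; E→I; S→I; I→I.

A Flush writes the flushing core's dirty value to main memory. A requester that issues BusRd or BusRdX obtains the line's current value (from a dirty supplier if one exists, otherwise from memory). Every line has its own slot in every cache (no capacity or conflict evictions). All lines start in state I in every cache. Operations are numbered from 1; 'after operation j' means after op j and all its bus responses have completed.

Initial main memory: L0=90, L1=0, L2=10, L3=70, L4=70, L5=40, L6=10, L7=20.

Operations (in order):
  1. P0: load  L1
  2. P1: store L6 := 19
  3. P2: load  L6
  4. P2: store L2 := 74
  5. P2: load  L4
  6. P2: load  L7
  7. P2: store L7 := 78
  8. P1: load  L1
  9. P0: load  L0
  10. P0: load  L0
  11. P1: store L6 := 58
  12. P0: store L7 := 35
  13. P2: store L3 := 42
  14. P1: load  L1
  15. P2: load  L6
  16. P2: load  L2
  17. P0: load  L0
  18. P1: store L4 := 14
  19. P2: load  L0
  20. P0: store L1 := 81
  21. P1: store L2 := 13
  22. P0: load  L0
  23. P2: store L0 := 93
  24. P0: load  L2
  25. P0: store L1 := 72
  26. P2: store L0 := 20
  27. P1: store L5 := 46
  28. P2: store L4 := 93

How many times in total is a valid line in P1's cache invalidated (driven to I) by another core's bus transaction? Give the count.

step 1: P0: load  L1  ⟶  EII  (L1)  txn=BusRd  M[L1]=0
step 2: P1: store L6 := 19  ⟶  IMI  (L6)  txn=BusRdX  M[L6]=10
step 3: P2: load  L6  ⟶  IOS  (L6)  txn=BusRd  M[L6]=10
step 4: P2: store L2 := 74  ⟶  IIM  (L2)  txn=BusRdX  M[L2]=10
step 5: P2: load  L4  ⟶  IIE  (L4)  txn=BusRd  M[L4]=70
step 6: P2: load  L7  ⟶  IIE  (L7)  txn=BusRd  M[L7]=20
step 7: P2: store L7 := 78  ⟶  IIM  (L7)  txn=∅  M[L7]=20
step 8: P1: load  L1  ⟶  SSI  (L1)  txn=BusRd  M[L1]=0
step 9: P0: load  L0  ⟶  EII  (L0)  txn=BusRd  M[L0]=90
step 10: P0: load  L0  ⟶  EII  (L0)  txn=∅  M[L0]=90
step 11: P1: store L6 := 58  ⟶  IMI  (L6)  txn=BusUpgr  M[L6]=10
step 12: P0: store L7 := 35  ⟶  MII  (L7)  txn=BusRdX+Flush  M[L7]=78
step 13: P2: store L3 := 42  ⟶  IIM  (L3)  txn=BusRdX  M[L3]=70
step 14: P1: load  L1  ⟶  SSI  (L1)  txn=∅  M[L1]=0
step 15: P2: load  L6  ⟶  IOS  (L6)  txn=BusRd  M[L6]=10
step 16: P2: load  L2  ⟶  IIM  (L2)  txn=∅  M[L2]=10
step 17: P0: load  L0  ⟶  EII  (L0)  txn=∅  M[L0]=90
step 18: P1: store L4 := 14  ⟶  IMI  (L4)  txn=BusRdX  M[L4]=70
step 19: P2: load  L0  ⟶  SIS  (L0)  txn=BusRd  M[L0]=90
step 20: P0: store L1 := 81  ⟶  MII  (L1)  txn=BusUpgr  M[L1]=0
step 21: P1: store L2 := 13  ⟶  IMI  (L2)  txn=BusRdX+Flush  M[L2]=74
step 22: P0: load  L0  ⟶  SIS  (L0)  txn=∅  M[L0]=90
step 23: P2: store L0 := 93  ⟶  IIM  (L0)  txn=BusUpgr  M[L0]=90
step 24: P0: load  L2  ⟶  SOI  (L2)  txn=BusRd  M[L2]=74
step 25: P0: store L1 := 72  ⟶  MII  (L1)  txn=∅  M[L1]=0
step 26: P2: store L0 := 20  ⟶  IIM  (L0)  txn=∅  M[L0]=90
step 27: P1: store L5 := 46  ⟶  IMI  (L5)  txn=BusRdX  M[L5]=40
step 28: P2: store L4 := 93  ⟶  IIM  (L4)  txn=BusRdX+Flush  M[L4]=14

invalidations = 2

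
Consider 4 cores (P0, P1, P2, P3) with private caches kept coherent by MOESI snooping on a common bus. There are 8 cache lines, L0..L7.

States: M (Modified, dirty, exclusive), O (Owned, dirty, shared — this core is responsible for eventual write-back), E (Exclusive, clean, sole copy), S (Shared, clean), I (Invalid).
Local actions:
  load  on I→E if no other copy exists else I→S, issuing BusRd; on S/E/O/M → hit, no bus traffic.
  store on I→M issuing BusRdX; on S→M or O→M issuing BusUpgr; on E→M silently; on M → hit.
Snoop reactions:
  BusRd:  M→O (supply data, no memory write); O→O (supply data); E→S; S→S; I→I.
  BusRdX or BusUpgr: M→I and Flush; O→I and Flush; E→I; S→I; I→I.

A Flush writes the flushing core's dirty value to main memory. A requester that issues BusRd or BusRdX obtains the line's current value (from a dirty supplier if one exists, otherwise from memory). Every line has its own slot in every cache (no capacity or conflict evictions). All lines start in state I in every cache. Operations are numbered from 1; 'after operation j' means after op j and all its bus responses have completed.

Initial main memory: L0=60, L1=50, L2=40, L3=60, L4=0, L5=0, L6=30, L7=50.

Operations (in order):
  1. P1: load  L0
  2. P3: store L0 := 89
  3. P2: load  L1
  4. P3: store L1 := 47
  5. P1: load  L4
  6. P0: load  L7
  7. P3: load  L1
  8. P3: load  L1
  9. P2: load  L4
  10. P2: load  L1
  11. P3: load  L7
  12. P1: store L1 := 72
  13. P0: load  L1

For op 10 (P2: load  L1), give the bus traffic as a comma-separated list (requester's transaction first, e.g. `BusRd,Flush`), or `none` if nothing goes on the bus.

[1] P1: load  L0 | P0:I, P1:E(60), P2:I, P3:I | bus: BusRd
[2] P3: store L0 := 89 | P0:I, P1:I, P2:I, P3:M(89) | bus: BusRdX
[3] P2: load  L1 | P0:I, P1:I, P2:E(50), P3:I | bus: BusRd
[4] P3: store L1 := 47 | P0:I, P1:I, P2:I, P3:M(47) | bus: BusRdX
[5] P1: load  L4 | P0:I, P1:E(0), P2:I, P3:I | bus: BusRd
[6] P0: load  L7 | P0:E(50), P1:I, P2:I, P3:I | bus: BusRd
[7] P3: load  L1 | P0:I, P1:I, P2:I, P3:M(47) | bus: none
[8] P3: load  L1 | P0:I, P1:I, P2:I, P3:M(47) | bus: none
[9] P2: load  L4 | P0:I, P1:S(0), P2:S(0), P3:I | bus: BusRd
[10] P2: load  L1 | P0:I, P1:I, P2:S(47), P3:O(47) | bus: BusRd
[11] P3: load  L7 | P0:S(50), P1:I, P2:I, P3:S(50) | bus: BusRd
[12] P1: store L1 := 72 | P0:I, P1:M(72), P2:I, P3:I | bus: BusRdX,Flush
[13] P0: load  L1 | P0:S(72), P1:O(72), P2:I, P3:I | bus: BusRd

bus = BusRd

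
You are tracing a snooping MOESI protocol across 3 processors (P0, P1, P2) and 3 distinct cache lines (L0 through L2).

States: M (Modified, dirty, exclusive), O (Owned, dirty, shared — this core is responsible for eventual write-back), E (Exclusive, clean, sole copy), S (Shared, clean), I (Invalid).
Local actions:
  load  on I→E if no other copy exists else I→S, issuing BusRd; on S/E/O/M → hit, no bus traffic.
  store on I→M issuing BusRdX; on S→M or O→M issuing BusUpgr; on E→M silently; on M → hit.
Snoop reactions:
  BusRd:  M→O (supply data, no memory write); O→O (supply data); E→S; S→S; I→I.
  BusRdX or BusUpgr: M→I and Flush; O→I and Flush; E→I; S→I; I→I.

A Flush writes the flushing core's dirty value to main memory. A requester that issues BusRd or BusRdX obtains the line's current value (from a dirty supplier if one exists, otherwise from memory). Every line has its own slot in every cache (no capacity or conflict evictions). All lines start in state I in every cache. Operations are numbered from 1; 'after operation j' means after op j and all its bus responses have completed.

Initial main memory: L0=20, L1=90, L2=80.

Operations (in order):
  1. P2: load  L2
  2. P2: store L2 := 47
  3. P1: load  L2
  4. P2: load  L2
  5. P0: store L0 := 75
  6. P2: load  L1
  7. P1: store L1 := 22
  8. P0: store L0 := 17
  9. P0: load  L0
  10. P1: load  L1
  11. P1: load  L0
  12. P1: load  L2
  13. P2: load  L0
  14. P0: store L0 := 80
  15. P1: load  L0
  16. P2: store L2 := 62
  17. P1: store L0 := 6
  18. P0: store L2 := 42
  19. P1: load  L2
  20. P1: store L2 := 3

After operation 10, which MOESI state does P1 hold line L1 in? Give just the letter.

state = M

[1] P2: load  L2 | P0:I, P1:I, P2:E(80) | bus: BusRd
[2] P2: store L2 := 47 | P0:I, P1:I, P2:M(47) | bus: none
[3] P1: load  L2 | P0:I, P1:S(47), P2:O(47) | bus: BusRd
[4] P2: load  L2 | P0:I, P1:S(47), P2:O(47) | bus: none
[5] P0: store L0 := 75 | P0:M(75), P1:I, P2:I | bus: BusRdX
[6] P2: load  L1 | P0:I, P1:I, P2:E(90) | bus: BusRd
[7] P1: store L1 := 22 | P0:I, P1:M(22), P2:I | bus: BusRdX
[8] P0: store L0 := 17 | P0:M(17), P1:I, P2:I | bus: none
[9] P0: load  L0 | P0:M(17), P1:I, P2:I | bus: none
[10] P1: load  L1 | P0:I, P1:M(22), P2:I | bus: none
[11] P1: load  L0 | P0:O(17), P1:S(17), P2:I | bus: BusRd
[12] P1: load  L2 | P0:I, P1:S(47), P2:O(47) | bus: none
[13] P2: load  L0 | P0:O(17), P1:S(17), P2:S(17) | bus: BusRd
[14] P0: store L0 := 80 | P0:M(80), P1:I, P2:I | bus: BusUpgr
[15] P1: load  L0 | P0:O(80), P1:S(80), P2:I | bus: BusRd
[16] P2: store L2 := 62 | P0:I, P1:I, P2:M(62) | bus: BusUpgr
[17] P1: store L0 := 6 | P0:I, P1:M(6), P2:I | bus: BusUpgr,Flush
[18] P0: store L2 := 42 | P0:M(42), P1:I, P2:I | bus: BusRdX,Flush
[19] P1: load  L2 | P0:O(42), P1:S(42), P2:I | bus: BusRd
[20] P1: store L2 := 3 | P0:I, P1:M(3), P2:I | bus: BusUpgr,Flush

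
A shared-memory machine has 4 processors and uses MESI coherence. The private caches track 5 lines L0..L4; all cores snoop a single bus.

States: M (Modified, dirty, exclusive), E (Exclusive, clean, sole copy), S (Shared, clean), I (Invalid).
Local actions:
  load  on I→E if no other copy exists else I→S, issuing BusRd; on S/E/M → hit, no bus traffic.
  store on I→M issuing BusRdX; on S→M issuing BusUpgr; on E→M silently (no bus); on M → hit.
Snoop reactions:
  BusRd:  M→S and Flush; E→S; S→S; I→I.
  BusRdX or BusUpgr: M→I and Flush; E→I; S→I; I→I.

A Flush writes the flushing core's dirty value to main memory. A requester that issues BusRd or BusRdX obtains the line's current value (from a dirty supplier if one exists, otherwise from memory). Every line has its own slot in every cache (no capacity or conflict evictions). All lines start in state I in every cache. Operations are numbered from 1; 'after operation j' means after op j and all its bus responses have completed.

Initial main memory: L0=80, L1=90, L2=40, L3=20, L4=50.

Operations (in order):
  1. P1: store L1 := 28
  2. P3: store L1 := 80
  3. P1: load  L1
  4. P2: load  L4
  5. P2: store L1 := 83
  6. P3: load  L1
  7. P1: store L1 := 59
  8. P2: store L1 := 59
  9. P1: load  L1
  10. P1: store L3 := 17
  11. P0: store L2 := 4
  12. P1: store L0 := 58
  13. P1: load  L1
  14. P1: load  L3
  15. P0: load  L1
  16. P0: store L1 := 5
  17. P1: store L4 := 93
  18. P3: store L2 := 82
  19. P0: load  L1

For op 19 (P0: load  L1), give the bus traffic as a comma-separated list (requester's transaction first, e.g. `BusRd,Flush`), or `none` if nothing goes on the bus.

bus = none

step 1: P1: store L1 := 28  ⟶  IMII  (L1)  txn=BusRdX  M[L1]=90
step 2: P3: store L1 := 80  ⟶  IIIM  (L1)  txn=BusRdX+Flush  M[L1]=28
step 3: P1: load  L1  ⟶  ISIS  (L1)  txn=BusRd+Flush  M[L1]=80
step 4: P2: load  L4  ⟶  IIEI  (L4)  txn=BusRd  M[L4]=50
step 5: P2: store L1 := 83  ⟶  IIMI  (L1)  txn=BusRdX  M[L1]=80
step 6: P3: load  L1  ⟶  IISS  (L1)  txn=BusRd+Flush  M[L1]=83
step 7: P1: store L1 := 59  ⟶  IMII  (L1)  txn=BusRdX  M[L1]=83
step 8: P2: store L1 := 59  ⟶  IIMI  (L1)  txn=BusRdX+Flush  M[L1]=59
step 9: P1: load  L1  ⟶  ISSI  (L1)  txn=BusRd+Flush  M[L1]=59
step 10: P1: store L3 := 17  ⟶  IMII  (L3)  txn=BusRdX  M[L3]=20
step 11: P0: store L2 := 4  ⟶  MIII  (L2)  txn=BusRdX  M[L2]=40
step 12: P1: store L0 := 58  ⟶  IMII  (L0)  txn=BusRdX  M[L0]=80
step 13: P1: load  L1  ⟶  ISSI  (L1)  txn=∅  M[L1]=59
step 14: P1: load  L3  ⟶  IMII  (L3)  txn=∅  M[L3]=20
step 15: P0: load  L1  ⟶  SSSI  (L1)  txn=BusRd  M[L1]=59
step 16: P0: store L1 := 5  ⟶  MIII  (L1)  txn=BusUpgr  M[L1]=59
step 17: P1: store L4 := 93  ⟶  IMII  (L4)  txn=BusRdX  M[L4]=50
step 18: P3: store L2 := 82  ⟶  IIIM  (L2)  txn=BusRdX+Flush  M[L2]=4
step 19: P0: load  L1  ⟶  MIII  (L1)  txn=∅  M[L1]=59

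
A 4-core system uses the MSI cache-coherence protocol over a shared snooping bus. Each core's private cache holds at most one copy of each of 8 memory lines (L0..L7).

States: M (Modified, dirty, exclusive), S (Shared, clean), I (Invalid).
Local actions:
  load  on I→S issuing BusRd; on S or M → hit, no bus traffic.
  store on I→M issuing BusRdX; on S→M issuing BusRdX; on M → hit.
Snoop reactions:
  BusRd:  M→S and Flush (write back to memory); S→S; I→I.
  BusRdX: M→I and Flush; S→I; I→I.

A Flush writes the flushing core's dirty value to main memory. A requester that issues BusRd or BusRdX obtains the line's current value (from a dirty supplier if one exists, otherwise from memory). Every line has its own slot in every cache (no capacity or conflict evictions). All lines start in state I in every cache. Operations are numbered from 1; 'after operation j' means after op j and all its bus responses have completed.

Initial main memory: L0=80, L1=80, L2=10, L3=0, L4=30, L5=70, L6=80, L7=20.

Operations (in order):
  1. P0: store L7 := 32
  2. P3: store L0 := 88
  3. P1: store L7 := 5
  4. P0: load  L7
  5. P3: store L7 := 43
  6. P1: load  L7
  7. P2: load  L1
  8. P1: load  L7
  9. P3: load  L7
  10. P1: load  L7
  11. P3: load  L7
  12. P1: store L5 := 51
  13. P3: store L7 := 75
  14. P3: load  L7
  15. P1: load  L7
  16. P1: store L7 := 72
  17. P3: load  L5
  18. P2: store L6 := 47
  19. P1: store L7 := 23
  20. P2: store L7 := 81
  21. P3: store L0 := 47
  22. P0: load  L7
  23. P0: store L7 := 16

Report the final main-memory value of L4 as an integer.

1. P0: store L7 := 32  bus=[BusRdX]  L7: P0=M P1=I P2=I P3=I  mem[L7]=20
2. P3: store L0 := 88  bus=[BusRdX]  L0: P0=I P1=I P2=I P3=M  mem[L0]=80
3. P1: store L7 := 5  bus=[BusRdX,Flush]  L7: P0=I P1=M P2=I P3=I  mem[L7]=32
4. P0: load  L7  bus=[BusRd,Flush]  L7: P0=S P1=S P2=I P3=I  mem[L7]=5
5. P3: store L7 := 43  bus=[BusRdX]  L7: P0=I P1=I P2=I P3=M  mem[L7]=5
6. P1: load  L7  bus=[BusRd,Flush]  L7: P0=I P1=S P2=I P3=S  mem[L7]=43
7. P2: load  L1  bus=[BusRd]  L1: P0=I P1=I P2=S P3=I  mem[L1]=80
8. P1: load  L7  bus=[-]  L7: P0=I P1=S P2=I P3=S  mem[L7]=43
9. P3: load  L7  bus=[-]  L7: P0=I P1=S P2=I P3=S  mem[L7]=43
10. P1: load  L7  bus=[-]  L7: P0=I P1=S P2=I P3=S  mem[L7]=43
11. P3: load  L7  bus=[-]  L7: P0=I P1=S P2=I P3=S  mem[L7]=43
12. P1: store L5 := 51  bus=[BusRdX]  L5: P0=I P1=M P2=I P3=I  mem[L5]=70
13. P3: store L7 := 75  bus=[BusRdX]  L7: P0=I P1=I P2=I P3=M  mem[L7]=43
14. P3: load  L7  bus=[-]  L7: P0=I P1=I P2=I P3=M  mem[L7]=43
15. P1: load  L7  bus=[BusRd,Flush]  L7: P0=I P1=S P2=I P3=S  mem[L7]=75
16. P1: store L7 := 72  bus=[BusRdX]  L7: P0=I P1=M P2=I P3=I  mem[L7]=75
17. P3: load  L5  bus=[BusRd,Flush]  L5: P0=I P1=S P2=I P3=S  mem[L5]=51
18. P2: store L6 := 47  bus=[BusRdX]  L6: P0=I P1=I P2=M P3=I  mem[L6]=80
19. P1: store L7 := 23  bus=[-]  L7: P0=I P1=M P2=I P3=I  mem[L7]=75
20. P2: store L7 := 81  bus=[BusRdX,Flush]  L7: P0=I P1=I P2=M P3=I  mem[L7]=23
21. P3: store L0 := 47  bus=[-]  L0: P0=I P1=I P2=I P3=M  mem[L0]=80
22. P0: load  L7  bus=[BusRd,Flush]  L7: P0=S P1=I P2=S P3=I  mem[L7]=81
23. P0: store L7 := 16  bus=[BusRdX]  L7: P0=M P1=I P2=I P3=I  mem[L7]=81

memory[L4] = 30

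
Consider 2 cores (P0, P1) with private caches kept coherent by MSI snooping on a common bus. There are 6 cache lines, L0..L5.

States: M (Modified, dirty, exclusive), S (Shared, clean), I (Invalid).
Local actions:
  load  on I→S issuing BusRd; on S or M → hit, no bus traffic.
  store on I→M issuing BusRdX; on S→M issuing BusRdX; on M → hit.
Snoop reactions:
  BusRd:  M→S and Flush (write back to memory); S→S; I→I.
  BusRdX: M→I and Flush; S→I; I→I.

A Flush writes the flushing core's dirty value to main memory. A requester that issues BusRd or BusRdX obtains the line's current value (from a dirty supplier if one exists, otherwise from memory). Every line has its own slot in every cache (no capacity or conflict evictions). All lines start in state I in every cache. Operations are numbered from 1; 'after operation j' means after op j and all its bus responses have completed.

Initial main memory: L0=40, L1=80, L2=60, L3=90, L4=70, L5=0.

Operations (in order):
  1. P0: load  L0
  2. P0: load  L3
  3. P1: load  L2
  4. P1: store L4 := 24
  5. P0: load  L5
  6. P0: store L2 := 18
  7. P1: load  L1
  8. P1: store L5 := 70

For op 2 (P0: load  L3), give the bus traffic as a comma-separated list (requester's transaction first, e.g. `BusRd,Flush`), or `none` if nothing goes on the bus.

bus = BusRd

[1] P0: load  L0 | P0:S(40), P1:I | bus: BusRd
[2] P0: load  L3 | P0:S(90), P1:I | bus: BusRd
[3] P1: load  L2 | P0:I, P1:S(60) | bus: BusRd
[4] P1: store L4 := 24 | P0:I, P1:M(24) | bus: BusRdX
[5] P0: load  L5 | P0:S(0), P1:I | bus: BusRd
[6] P0: store L2 := 18 | P0:M(18), P1:I | bus: BusRdX
[7] P1: load  L1 | P0:I, P1:S(80) | bus: BusRd
[8] P1: store L5 := 70 | P0:I, P1:M(70) | bus: BusRdX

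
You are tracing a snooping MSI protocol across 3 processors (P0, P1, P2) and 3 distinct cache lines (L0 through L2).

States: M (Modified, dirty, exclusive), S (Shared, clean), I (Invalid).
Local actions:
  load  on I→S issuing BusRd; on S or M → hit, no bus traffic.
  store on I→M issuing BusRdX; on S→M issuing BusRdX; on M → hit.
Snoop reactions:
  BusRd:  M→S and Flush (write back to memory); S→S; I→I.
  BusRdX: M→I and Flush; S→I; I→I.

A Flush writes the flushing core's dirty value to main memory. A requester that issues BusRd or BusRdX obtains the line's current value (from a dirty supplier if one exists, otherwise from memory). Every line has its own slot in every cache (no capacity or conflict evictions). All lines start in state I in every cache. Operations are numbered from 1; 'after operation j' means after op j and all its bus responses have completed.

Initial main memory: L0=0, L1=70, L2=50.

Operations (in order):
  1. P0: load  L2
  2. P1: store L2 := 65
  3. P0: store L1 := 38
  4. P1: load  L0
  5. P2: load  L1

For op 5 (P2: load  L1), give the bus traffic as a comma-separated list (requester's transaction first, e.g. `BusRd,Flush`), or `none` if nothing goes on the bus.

bus = BusRd,Flush

  op1 P0: load  L2 → S/I/I on L2; bus BusRd; mem=50
  op2 P1: store L2 := 65 → I/M/I on L2; bus BusRdX; mem=50
  op3 P0: store L1 := 38 → M/I/I on L1; bus BusRdX; mem=70
  op4 P1: load  L0 → I/S/I on L0; bus BusRd; mem=0
  op5 P2: load  L1 → S/I/S on L1; bus BusRd Flush; mem=38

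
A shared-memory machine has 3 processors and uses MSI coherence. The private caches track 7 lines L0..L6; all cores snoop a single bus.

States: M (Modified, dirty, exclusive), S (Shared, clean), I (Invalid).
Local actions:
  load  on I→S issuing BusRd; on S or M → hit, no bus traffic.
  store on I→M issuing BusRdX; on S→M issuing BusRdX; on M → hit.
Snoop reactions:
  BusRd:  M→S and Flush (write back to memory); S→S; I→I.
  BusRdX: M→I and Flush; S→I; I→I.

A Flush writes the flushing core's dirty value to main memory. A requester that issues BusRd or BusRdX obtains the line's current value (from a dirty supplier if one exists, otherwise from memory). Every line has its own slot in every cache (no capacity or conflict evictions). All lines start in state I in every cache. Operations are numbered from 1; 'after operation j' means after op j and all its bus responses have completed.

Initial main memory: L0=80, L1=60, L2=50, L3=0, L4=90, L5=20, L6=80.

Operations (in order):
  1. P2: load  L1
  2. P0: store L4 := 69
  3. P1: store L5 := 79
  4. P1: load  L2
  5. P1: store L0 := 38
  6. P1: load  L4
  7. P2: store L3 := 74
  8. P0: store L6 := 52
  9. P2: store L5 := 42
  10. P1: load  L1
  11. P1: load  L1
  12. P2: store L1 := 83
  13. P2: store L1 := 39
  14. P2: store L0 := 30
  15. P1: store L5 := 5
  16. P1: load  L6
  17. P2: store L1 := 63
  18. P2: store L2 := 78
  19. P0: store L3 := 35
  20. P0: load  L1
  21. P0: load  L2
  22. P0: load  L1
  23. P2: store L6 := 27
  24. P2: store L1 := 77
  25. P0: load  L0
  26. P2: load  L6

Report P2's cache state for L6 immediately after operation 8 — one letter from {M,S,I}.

state = I

step 1: P2: load  L1  ⟶  IIS  (L1)  txn=BusRd  M[L1]=60
step 2: P0: store L4 := 69  ⟶  MII  (L4)  txn=BusRdX  M[L4]=90
step 3: P1: store L5 := 79  ⟶  IMI  (L5)  txn=BusRdX  M[L5]=20
step 4: P1: load  L2  ⟶  ISI  (L2)  txn=BusRd  M[L2]=50
step 5: P1: store L0 := 38  ⟶  IMI  (L0)  txn=BusRdX  M[L0]=80
step 6: P1: load  L4  ⟶  SSI  (L4)  txn=BusRd+Flush  M[L4]=69
step 7: P2: store L3 := 74  ⟶  IIM  (L3)  txn=BusRdX  M[L3]=0
step 8: P0: store L6 := 52  ⟶  MII  (L6)  txn=BusRdX  M[L6]=80
step 9: P2: store L5 := 42  ⟶  IIM  (L5)  txn=BusRdX+Flush  M[L5]=79
step 10: P1: load  L1  ⟶  ISS  (L1)  txn=BusRd  M[L1]=60
step 11: P1: load  L1  ⟶  ISS  (L1)  txn=∅  M[L1]=60
step 12: P2: store L1 := 83  ⟶  IIM  (L1)  txn=BusRdX  M[L1]=60
step 13: P2: store L1 := 39  ⟶  IIM  (L1)  txn=∅  M[L1]=60
step 14: P2: store L0 := 30  ⟶  IIM  (L0)  txn=BusRdX+Flush  M[L0]=38
step 15: P1: store L5 := 5  ⟶  IMI  (L5)  txn=BusRdX+Flush  M[L5]=42
step 16: P1: load  L6  ⟶  SSI  (L6)  txn=BusRd+Flush  M[L6]=52
step 17: P2: store L1 := 63  ⟶  IIM  (L1)  txn=∅  M[L1]=60
step 18: P2: store L2 := 78  ⟶  IIM  (L2)  txn=BusRdX  M[L2]=50
step 19: P0: store L3 := 35  ⟶  MII  (L3)  txn=BusRdX+Flush  M[L3]=74
step 20: P0: load  L1  ⟶  SIS  (L1)  txn=BusRd+Flush  M[L1]=63
step 21: P0: load  L2  ⟶  SIS  (L2)  txn=BusRd+Flush  M[L2]=78
step 22: P0: load  L1  ⟶  SIS  (L1)  txn=∅  M[L1]=63
step 23: P2: store L6 := 27  ⟶  IIM  (L6)  txn=BusRdX  M[L6]=52
step 24: P2: store L1 := 77  ⟶  IIM  (L1)  txn=BusRdX  M[L1]=63
step 25: P0: load  L0  ⟶  SIS  (L0)  txn=BusRd+Flush  M[L0]=30
step 26: P2: load  L6  ⟶  IIM  (L6)  txn=∅  M[L6]=52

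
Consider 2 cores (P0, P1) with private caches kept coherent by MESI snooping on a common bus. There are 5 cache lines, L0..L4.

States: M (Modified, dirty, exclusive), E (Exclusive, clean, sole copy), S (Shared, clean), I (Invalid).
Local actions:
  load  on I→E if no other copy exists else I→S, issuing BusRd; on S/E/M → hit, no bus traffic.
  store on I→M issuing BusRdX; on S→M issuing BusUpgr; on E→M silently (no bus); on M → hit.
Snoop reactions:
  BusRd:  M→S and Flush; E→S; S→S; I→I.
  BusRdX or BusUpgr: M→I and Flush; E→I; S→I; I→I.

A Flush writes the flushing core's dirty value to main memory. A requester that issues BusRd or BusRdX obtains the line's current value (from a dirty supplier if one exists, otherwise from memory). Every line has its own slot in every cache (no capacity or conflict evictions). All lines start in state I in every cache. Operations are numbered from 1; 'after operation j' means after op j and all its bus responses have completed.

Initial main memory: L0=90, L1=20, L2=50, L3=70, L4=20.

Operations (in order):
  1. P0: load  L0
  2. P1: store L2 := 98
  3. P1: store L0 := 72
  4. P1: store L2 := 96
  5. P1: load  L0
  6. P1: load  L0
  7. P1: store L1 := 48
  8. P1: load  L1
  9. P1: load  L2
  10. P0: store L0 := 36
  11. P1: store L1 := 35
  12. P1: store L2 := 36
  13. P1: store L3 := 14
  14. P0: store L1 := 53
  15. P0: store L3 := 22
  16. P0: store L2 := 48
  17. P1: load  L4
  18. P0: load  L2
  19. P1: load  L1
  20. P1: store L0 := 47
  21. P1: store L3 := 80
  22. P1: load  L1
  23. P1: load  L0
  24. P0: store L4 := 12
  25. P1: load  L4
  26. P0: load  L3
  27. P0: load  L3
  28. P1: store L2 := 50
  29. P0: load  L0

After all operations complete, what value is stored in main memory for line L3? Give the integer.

  op1 P0: load  L0 → E/I on L0; bus BusRd; mem=90
  op2 P1: store L2 := 98 → I/M on L2; bus BusRdX; mem=50
  op3 P1: store L0 := 72 → I/M on L0; bus BusRdX; mem=90
  op4 P1: store L2 := 96 → I/M on L2; bus (none); mem=50
  op5 P1: load  L0 → I/M on L0; bus (none); mem=90
  op6 P1: load  L0 → I/M on L0; bus (none); mem=90
  op7 P1: store L1 := 48 → I/M on L1; bus BusRdX; mem=20
  op8 P1: load  L1 → I/M on L1; bus (none); mem=20
  op9 P1: load  L2 → I/M on L2; bus (none); mem=50
  op10 P0: store L0 := 36 → M/I on L0; bus BusRdX Flush; mem=72
  op11 P1: store L1 := 35 → I/M on L1; bus (none); mem=20
  op12 P1: store L2 := 36 → I/M on L2; bus (none); mem=50
  op13 P1: store L3 := 14 → I/M on L3; bus BusRdX; mem=70
  op14 P0: store L1 := 53 → M/I on L1; bus BusRdX Flush; mem=35
  op15 P0: store L3 := 22 → M/I on L3; bus BusRdX Flush; mem=14
  op16 P0: store L2 := 48 → M/I on L2; bus BusRdX Flush; mem=36
  op17 P1: load  L4 → I/E on L4; bus BusRd; mem=20
  op18 P0: load  L2 → M/I on L2; bus (none); mem=36
  op19 P1: load  L1 → S/S on L1; bus BusRd Flush; mem=53
  op20 P1: store L0 := 47 → I/M on L0; bus BusRdX Flush; mem=36
  op21 P1: store L3 := 80 → I/M on L3; bus BusRdX Flush; mem=22
  op22 P1: load  L1 → S/S on L1; bus (none); mem=53
  op23 P1: load  L0 → I/M on L0; bus (none); mem=36
  op24 P0: store L4 := 12 → M/I on L4; bus BusRdX; mem=20
  op25 P1: load  L4 → S/S on L4; bus BusRd Flush; mem=12
  op26 P0: load  L3 → S/S on L3; bus BusRd Flush; mem=80
  op27 P0: load  L3 → S/S on L3; bus (none); mem=80
  op28 P1: store L2 := 50 → I/M on L2; bus BusRdX Flush; mem=48
  op29 P0: load  L0 → S/S on L0; bus BusRd Flush; mem=47

memory[L3] = 80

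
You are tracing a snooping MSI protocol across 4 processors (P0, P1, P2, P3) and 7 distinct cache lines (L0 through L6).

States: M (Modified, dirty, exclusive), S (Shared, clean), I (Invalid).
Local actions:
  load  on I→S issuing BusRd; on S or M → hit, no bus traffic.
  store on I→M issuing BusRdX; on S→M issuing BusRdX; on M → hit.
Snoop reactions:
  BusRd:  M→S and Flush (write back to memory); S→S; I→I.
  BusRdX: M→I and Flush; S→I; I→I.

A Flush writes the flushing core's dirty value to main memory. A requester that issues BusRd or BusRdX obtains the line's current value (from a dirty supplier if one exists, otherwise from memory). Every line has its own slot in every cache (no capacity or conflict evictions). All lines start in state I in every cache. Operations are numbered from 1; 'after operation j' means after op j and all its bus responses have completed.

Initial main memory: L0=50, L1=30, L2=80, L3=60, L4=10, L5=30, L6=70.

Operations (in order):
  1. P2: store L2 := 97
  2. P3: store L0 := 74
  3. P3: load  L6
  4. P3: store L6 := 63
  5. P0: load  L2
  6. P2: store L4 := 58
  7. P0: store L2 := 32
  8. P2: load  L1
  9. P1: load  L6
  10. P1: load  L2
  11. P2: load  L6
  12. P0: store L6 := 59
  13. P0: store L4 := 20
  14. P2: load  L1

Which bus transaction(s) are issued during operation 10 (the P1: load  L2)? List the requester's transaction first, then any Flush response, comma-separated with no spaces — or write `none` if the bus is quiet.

[1] P2: store L2 := 97 | P0:I, P1:I, P2:M(97), P3:I | bus: BusRdX
[2] P3: store L0 := 74 | P0:I, P1:I, P2:I, P3:M(74) | bus: BusRdX
[3] P3: load  L6 | P0:I, P1:I, P2:I, P3:S(70) | bus: BusRd
[4] P3: store L6 := 63 | P0:I, P1:I, P2:I, P3:M(63) | bus: BusRdX
[5] P0: load  L2 | P0:S(97), P1:I, P2:S(97), P3:I | bus: BusRd,Flush
[6] P2: store L4 := 58 | P0:I, P1:I, P2:M(58), P3:I | bus: BusRdX
[7] P0: store L2 := 32 | P0:M(32), P1:I, P2:I, P3:I | bus: BusRdX
[8] P2: load  L1 | P0:I, P1:I, P2:S(30), P3:I | bus: BusRd
[9] P1: load  L6 | P0:I, P1:S(63), P2:I, P3:S(63) | bus: BusRd,Flush
[10] P1: load  L2 | P0:S(32), P1:S(32), P2:I, P3:I | bus: BusRd,Flush
[11] P2: load  L6 | P0:I, P1:S(63), P2:S(63), P3:S(63) | bus: BusRd
[12] P0: store L6 := 59 | P0:M(59), P1:I, P2:I, P3:I | bus: BusRdX
[13] P0: store L4 := 20 | P0:M(20), P1:I, P2:I, P3:I | bus: BusRdX,Flush
[14] P2: load  L1 | P0:I, P1:I, P2:S(30), P3:I | bus: none

bus = BusRd,Flush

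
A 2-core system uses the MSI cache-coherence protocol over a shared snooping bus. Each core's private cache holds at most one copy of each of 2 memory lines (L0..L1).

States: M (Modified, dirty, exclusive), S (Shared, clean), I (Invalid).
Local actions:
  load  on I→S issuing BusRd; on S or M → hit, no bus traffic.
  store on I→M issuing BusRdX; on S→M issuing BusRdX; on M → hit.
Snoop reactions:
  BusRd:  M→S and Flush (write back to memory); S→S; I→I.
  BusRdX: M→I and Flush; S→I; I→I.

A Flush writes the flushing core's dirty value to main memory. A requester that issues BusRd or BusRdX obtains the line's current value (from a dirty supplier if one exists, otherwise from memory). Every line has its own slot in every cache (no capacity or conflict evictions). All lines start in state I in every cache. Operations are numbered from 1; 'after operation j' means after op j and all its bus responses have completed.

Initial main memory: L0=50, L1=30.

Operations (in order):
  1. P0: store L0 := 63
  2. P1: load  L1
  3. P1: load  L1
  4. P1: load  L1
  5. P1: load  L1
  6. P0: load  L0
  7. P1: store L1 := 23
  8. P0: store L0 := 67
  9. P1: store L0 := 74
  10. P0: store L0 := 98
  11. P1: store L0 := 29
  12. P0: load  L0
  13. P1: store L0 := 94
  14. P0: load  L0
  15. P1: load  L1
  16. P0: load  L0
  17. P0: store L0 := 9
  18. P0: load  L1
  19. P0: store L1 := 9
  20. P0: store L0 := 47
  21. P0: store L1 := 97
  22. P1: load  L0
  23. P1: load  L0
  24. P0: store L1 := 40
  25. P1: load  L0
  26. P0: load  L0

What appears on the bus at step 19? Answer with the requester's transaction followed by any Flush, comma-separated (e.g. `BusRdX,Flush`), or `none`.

step 1: P0: store L0 := 63  ⟶  MI  (L0)  txn=BusRdX  M[L0]=50
step 2: P1: load  L1  ⟶  IS  (L1)  txn=BusRd  M[L1]=30
step 3: P1: load  L1  ⟶  IS  (L1)  txn=∅  M[L1]=30
step 4: P1: load  L1  ⟶  IS  (L1)  txn=∅  M[L1]=30
step 5: P1: load  L1  ⟶  IS  (L1)  txn=∅  M[L1]=30
step 6: P0: load  L0  ⟶  MI  (L0)  txn=∅  M[L0]=50
step 7: P1: store L1 := 23  ⟶  IM  (L1)  txn=BusRdX  M[L1]=30
step 8: P0: store L0 := 67  ⟶  MI  (L0)  txn=∅  M[L0]=50
step 9: P1: store L0 := 74  ⟶  IM  (L0)  txn=BusRdX+Flush  M[L0]=67
step 10: P0: store L0 := 98  ⟶  MI  (L0)  txn=BusRdX+Flush  M[L0]=74
step 11: P1: store L0 := 29  ⟶  IM  (L0)  txn=BusRdX+Flush  M[L0]=98
step 12: P0: load  L0  ⟶  SS  (L0)  txn=BusRd+Flush  M[L0]=29
step 13: P1: store L0 := 94  ⟶  IM  (L0)  txn=BusRdX  M[L0]=29
step 14: P0: load  L0  ⟶  SS  (L0)  txn=BusRd+Flush  M[L0]=94
step 15: P1: load  L1  ⟶  IM  (L1)  txn=∅  M[L1]=30
step 16: P0: load  L0  ⟶  SS  (L0)  txn=∅  M[L0]=94
step 17: P0: store L0 := 9  ⟶  MI  (L0)  txn=BusRdX  M[L0]=94
step 18: P0: load  L1  ⟶  SS  (L1)  txn=BusRd+Flush  M[L1]=23
step 19: P0: store L1 := 9  ⟶  MI  (L1)  txn=BusRdX  M[L1]=23
step 20: P0: store L0 := 47  ⟶  MI  (L0)  txn=∅  M[L0]=94
step 21: P0: store L1 := 97  ⟶  MI  (L1)  txn=∅  M[L1]=23
step 22: P1: load  L0  ⟶  SS  (L0)  txn=BusRd+Flush  M[L0]=47
step 23: P1: load  L0  ⟶  SS  (L0)  txn=∅  M[L0]=47
step 24: P0: store L1 := 40  ⟶  MI  (L1)  txn=∅  M[L1]=23
step 25: P1: load  L0  ⟶  SS  (L0)  txn=∅  M[L0]=47
step 26: P0: load  L0  ⟶  SS  (L0)  txn=∅  M[L0]=47

bus = BusRdX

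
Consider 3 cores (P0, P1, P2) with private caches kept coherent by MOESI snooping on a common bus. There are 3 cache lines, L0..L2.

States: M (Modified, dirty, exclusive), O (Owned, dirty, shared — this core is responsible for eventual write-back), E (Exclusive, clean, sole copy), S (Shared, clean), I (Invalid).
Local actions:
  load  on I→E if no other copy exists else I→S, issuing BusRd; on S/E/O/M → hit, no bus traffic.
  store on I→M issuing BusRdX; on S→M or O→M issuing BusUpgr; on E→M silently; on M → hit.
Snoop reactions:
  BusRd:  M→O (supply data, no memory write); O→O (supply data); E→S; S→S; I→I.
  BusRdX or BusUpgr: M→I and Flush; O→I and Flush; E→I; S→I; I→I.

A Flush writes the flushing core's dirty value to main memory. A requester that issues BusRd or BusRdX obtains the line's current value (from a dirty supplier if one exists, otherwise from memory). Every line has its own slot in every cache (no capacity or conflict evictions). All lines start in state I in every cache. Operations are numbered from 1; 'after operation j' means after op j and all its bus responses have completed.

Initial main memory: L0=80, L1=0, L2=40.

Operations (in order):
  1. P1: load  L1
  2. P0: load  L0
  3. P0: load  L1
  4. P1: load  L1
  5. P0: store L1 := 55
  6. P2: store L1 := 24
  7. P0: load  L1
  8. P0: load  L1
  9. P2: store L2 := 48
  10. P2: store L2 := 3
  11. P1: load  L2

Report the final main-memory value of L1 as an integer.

  op1 P1: load  L1 → I/E/I on L1; bus BusRd; mem=0
  op2 P0: load  L0 → E/I/I on L0; bus BusRd; mem=80
  op3 P0: load  L1 → S/S/I on L1; bus BusRd; mem=0
  op4 P1: load  L1 → S/S/I on L1; bus (none); mem=0
  op5 P0: store L1 := 55 → M/I/I on L1; bus BusUpgr; mem=0
  op6 P2: store L1 := 24 → I/I/M on L1; bus BusRdX Flush; mem=55
  op7 P0: load  L1 → S/I/O on L1; bus BusRd; mem=55
  op8 P0: load  L1 → S/I/O on L1; bus (none); mem=55
  op9 P2: store L2 := 48 → I/I/M on L2; bus BusRdX; mem=40
  op10 P2: store L2 := 3 → I/I/M on L2; bus (none); mem=40
  op11 P1: load  L2 → I/S/O on L2; bus BusRd; mem=40

memory[L1] = 55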